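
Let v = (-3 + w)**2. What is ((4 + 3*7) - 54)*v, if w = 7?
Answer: -464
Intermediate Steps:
v = 16 (v = (-3 + 7)**2 = 4**2 = 16)
((4 + 3*7) - 54)*v = ((4 + 3*7) - 54)*16 = ((4 + 21) - 54)*16 = (25 - 54)*16 = -29*16 = -464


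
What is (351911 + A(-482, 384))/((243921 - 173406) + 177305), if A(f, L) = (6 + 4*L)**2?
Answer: 545935/49564 ≈ 11.015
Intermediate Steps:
(351911 + A(-482, 384))/((243921 - 173406) + 177305) = (351911 + 4*(3 + 2*384)**2)/((243921 - 173406) + 177305) = (351911 + 4*(3 + 768)**2)/(70515 + 177305) = (351911 + 4*771**2)/247820 = (351911 + 4*594441)*(1/247820) = (351911 + 2377764)*(1/247820) = 2729675*(1/247820) = 545935/49564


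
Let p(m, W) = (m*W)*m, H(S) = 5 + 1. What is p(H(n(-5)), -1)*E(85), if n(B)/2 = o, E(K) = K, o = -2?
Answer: -3060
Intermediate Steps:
n(B) = -4 (n(B) = 2*(-2) = -4)
H(S) = 6
p(m, W) = W*m**2 (p(m, W) = (W*m)*m = W*m**2)
p(H(n(-5)), -1)*E(85) = -1*6**2*85 = -1*36*85 = -36*85 = -3060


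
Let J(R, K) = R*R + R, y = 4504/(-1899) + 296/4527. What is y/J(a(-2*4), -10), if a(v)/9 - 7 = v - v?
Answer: -15299/26745516 ≈ -0.00057202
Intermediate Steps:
a(v) = 63 (a(v) = 63 + 9*(v - v) = 63 + 9*0 = 63 + 0 = 63)
y = -244784/106133 (y = 4504*(-1/1899) + 296*(1/4527) = -4504/1899 + 296/4527 = -244784/106133 ≈ -2.3064)
J(R, K) = R + R² (J(R, K) = R² + R = R + R²)
y/J(a(-2*4), -10) = -244784*1/(63*(1 + 63))/106133 = -244784/(106133*(63*64)) = -244784/106133/4032 = -244784/106133*1/4032 = -15299/26745516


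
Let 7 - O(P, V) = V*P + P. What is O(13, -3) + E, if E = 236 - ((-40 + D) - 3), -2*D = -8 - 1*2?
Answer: 307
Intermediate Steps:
D = 5 (D = -(-8 - 1*2)/2 = -(-8 - 2)/2 = -1/2*(-10) = 5)
O(P, V) = 7 - P - P*V (O(P, V) = 7 - (V*P + P) = 7 - (P*V + P) = 7 - (P + P*V) = 7 + (-P - P*V) = 7 - P - P*V)
E = 274 (E = 236 - ((-40 + 5) - 3) = 236 - (-35 - 3) = 236 - 1*(-38) = 236 + 38 = 274)
O(13, -3) + E = (7 - 1*13 - 1*13*(-3)) + 274 = (7 - 13 + 39) + 274 = 33 + 274 = 307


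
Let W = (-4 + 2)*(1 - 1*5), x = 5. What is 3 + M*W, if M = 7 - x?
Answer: 19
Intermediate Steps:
M = 2 (M = 7 - 1*5 = 7 - 5 = 2)
W = 8 (W = -2*(1 - 5) = -2*(-4) = 8)
3 + M*W = 3 + 2*8 = 3 + 16 = 19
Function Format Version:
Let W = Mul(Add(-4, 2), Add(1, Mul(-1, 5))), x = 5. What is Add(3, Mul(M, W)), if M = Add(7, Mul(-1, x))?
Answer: 19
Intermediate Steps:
M = 2 (M = Add(7, Mul(-1, 5)) = Add(7, -5) = 2)
W = 8 (W = Mul(-2, Add(1, -5)) = Mul(-2, -4) = 8)
Add(3, Mul(M, W)) = Add(3, Mul(2, 8)) = Add(3, 16) = 19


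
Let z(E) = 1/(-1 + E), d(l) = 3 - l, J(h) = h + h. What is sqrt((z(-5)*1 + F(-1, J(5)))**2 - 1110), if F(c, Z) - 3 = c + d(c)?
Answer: I*sqrt(38735)/6 ≈ 32.802*I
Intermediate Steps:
J(h) = 2*h
F(c, Z) = 6 (F(c, Z) = 3 + (c + (3 - c)) = 3 + 3 = 6)
sqrt((z(-5)*1 + F(-1, J(5)))**2 - 1110) = sqrt((1/(-1 - 5) + 6)**2 - 1110) = sqrt((1/(-6) + 6)**2 - 1110) = sqrt((-1/6*1 + 6)**2 - 1110) = sqrt((-1/6 + 6)**2 - 1110) = sqrt((35/6)**2 - 1110) = sqrt(1225/36 - 1110) = sqrt(-38735/36) = I*sqrt(38735)/6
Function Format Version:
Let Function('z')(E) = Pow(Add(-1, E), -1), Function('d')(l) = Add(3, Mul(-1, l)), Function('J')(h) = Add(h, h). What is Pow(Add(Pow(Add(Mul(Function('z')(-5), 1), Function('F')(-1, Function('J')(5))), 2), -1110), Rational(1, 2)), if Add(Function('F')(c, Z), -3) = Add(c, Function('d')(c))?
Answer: Mul(Rational(1, 6), I, Pow(38735, Rational(1, 2))) ≈ Mul(32.802, I)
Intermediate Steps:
Function('J')(h) = Mul(2, h)
Function('F')(c, Z) = 6 (Function('F')(c, Z) = Add(3, Add(c, Add(3, Mul(-1, c)))) = Add(3, 3) = 6)
Pow(Add(Pow(Add(Mul(Function('z')(-5), 1), Function('F')(-1, Function('J')(5))), 2), -1110), Rational(1, 2)) = Pow(Add(Pow(Add(Mul(Pow(Add(-1, -5), -1), 1), 6), 2), -1110), Rational(1, 2)) = Pow(Add(Pow(Add(Mul(Pow(-6, -1), 1), 6), 2), -1110), Rational(1, 2)) = Pow(Add(Pow(Add(Mul(Rational(-1, 6), 1), 6), 2), -1110), Rational(1, 2)) = Pow(Add(Pow(Add(Rational(-1, 6), 6), 2), -1110), Rational(1, 2)) = Pow(Add(Pow(Rational(35, 6), 2), -1110), Rational(1, 2)) = Pow(Add(Rational(1225, 36), -1110), Rational(1, 2)) = Pow(Rational(-38735, 36), Rational(1, 2)) = Mul(Rational(1, 6), I, Pow(38735, Rational(1, 2)))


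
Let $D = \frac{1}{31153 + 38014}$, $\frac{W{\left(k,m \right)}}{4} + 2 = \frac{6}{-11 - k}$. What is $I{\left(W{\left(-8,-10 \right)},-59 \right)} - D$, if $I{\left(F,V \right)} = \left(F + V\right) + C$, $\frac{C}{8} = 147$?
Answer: $\frac{76152866}{69167} \approx 1101.0$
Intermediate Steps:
$C = 1176$ ($C = 8 \cdot 147 = 1176$)
$W{\left(k,m \right)} = -8 + \frac{24}{-11 - k}$ ($W{\left(k,m \right)} = -8 + 4 \frac{6}{-11 - k} = -8 + \frac{24}{-11 - k}$)
$D = \frac{1}{69167} \approx 1.4458 \cdot 10^{-5}$
$I{\left(F,V \right)} = 1176 + F + V$ ($I{\left(F,V \right)} = \left(F + V\right) + 1176 = 1176 + F + V$)
$I{\left(W{\left(-8,-10 \right)},-59 \right)} - D = \left(1176 + \frac{8 \left(-14 - -8\right)}{11 - 8} - 59\right) - \frac{1}{69167} = \left(1176 + \frac{8 \left(-14 + 8\right)}{3} - 59\right) - \frac{1}{69167} = \left(1176 + 8 \cdot \frac{1}{3} \left(-6\right) - 59\right) - \frac{1}{69167} = \left(1176 - 16 - 59\right) - \frac{1}{69167} = 1101 - \frac{1}{69167} = \frac{76152866}{69167}$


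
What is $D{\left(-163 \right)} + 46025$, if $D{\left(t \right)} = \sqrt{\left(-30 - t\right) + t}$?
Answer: $46025 + i \sqrt{30} \approx 46025.0 + 5.4772 i$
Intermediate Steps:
$D{\left(t \right)} = i \sqrt{30}$ ($D{\left(t \right)} = \sqrt{-30} = i \sqrt{30}$)
$D{\left(-163 \right)} + 46025 = i \sqrt{30} + 46025 = 46025 + i \sqrt{30}$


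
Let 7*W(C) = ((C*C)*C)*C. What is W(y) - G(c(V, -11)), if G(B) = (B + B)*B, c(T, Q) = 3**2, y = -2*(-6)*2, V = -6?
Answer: 330642/7 ≈ 47235.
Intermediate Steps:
y = 24 (y = 12*2 = 24)
c(T, Q) = 9
G(B) = 2*B**2 (G(B) = (2*B)*B = 2*B**2)
W(C) = C**4/7 (W(C) = (((C*C)*C)*C)/7 = ((C**2*C)*C)/7 = (C**3*C)/7 = C**4/7)
W(y) - G(c(V, -11)) = (1/7)*24**4 - 2*9**2 = (1/7)*331776 - 2*81 = 331776/7 - 1*162 = 331776/7 - 162 = 330642/7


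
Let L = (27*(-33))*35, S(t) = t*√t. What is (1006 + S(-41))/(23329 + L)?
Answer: -503/3928 + 41*I*√41/7856 ≈ -0.12806 + 0.033418*I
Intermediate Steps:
S(t) = t^(3/2)
L = -31185 (L = -891*35 = -31185)
(1006 + S(-41))/(23329 + L) = (1006 + (-41)^(3/2))/(23329 - 31185) = (1006 - 41*I*√41)/(-7856) = (1006 - 41*I*√41)*(-1/7856) = -503/3928 + 41*I*√41/7856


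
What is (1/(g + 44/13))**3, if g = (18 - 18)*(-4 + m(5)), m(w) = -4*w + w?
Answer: 2197/85184 ≈ 0.025791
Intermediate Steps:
m(w) = -3*w
g = 0 (g = (18 - 18)*(-4 - 3*5) = 0*(-4 - 15) = 0*(-19) = 0)
(1/(g + 44/13))**3 = (1/(0 + 44/13))**3 = (1/(44/13))**3 = (13/44)**3 = 2197/85184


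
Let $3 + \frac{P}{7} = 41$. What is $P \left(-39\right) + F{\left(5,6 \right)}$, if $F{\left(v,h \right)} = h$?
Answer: $-10368$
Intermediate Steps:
$P = 266$ ($P = -21 + 7 \cdot 41 = -21 + 287 = 266$)
$P \left(-39\right) + F{\left(5,6 \right)} = 266 \left(-39\right) + 6 = -10374 + 6 = -10368$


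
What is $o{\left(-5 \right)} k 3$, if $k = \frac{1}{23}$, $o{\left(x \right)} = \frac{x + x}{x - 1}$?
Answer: $\frac{5}{23} \approx 0.21739$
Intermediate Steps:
$o{\left(x \right)} = \frac{2 x}{-1 + x}$
$k = \frac{1}{23} \approx 0.043478$
$o{\left(-5 \right)} k 3 = 2 \left(-5\right) \frac{1}{-1 - 5} \cdot \frac{1}{23} \cdot 3 = 2 \left(-5\right) \frac{1}{-6} \cdot \frac{1}{23} \cdot 3 = 2 \left(-5\right) \left(- \frac{1}{6}\right) \frac{1}{23} \cdot 3 = \frac{5}{3} \cdot \frac{1}{23} \cdot 3 = \frac{5}{69} \cdot 3 = \frac{5}{23}$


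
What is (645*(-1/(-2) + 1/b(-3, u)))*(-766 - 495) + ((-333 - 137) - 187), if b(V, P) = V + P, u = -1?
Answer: -815973/4 ≈ -2.0399e+5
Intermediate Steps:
b(V, P) = P + V
(645*(-1/(-2) + 1/b(-3, u)))*(-766 - 495) + ((-333 - 137) - 187) = (645*(-1/(-2) + 1/(-1 - 3)))*(-766 - 495) + ((-333 - 137) - 187) = (645*(-1*(-½) + 1/(-4)))*(-1261) + (-470 - 187) = (645*(½ + 1*(-¼)))*(-1261) - 657 = (645*(½ - ¼))*(-1261) - 657 = (645*(¼))*(-1261) - 657 = (645/4)*(-1261) - 657 = -813345/4 - 657 = -815973/4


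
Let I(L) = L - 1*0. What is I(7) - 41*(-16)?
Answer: 663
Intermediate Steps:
I(L) = L (I(L) = L + 0 = L)
I(7) - 41*(-16) = 7 - 41*(-16) = 7 + 656 = 663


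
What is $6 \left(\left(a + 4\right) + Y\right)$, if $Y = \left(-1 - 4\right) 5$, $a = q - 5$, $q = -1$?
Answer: $-162$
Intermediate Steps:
$a = -6$ ($a = -1 - 5 = -6$)
$Y = -25$ ($Y = \left(-5\right) 5 = -25$)
$6 \left(\left(a + 4\right) + Y\right) = 6 \left(\left(-6 + 4\right) - 25\right) = 6 \left(-2 - 25\right) = 6 \left(-27\right) = -162$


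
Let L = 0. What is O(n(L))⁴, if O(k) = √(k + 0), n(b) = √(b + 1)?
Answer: 1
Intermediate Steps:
n(b) = √(1 + b)
O(k) = √k
O(n(L))⁴ = (√(√(1 + 0)))⁴ = (√(√1))⁴ = (√1)⁴ = 1⁴ = 1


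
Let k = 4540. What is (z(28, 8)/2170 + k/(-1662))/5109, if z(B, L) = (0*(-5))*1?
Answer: -2270/4245579 ≈ -0.00053467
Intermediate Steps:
z(B, L) = 0 (z(B, L) = 0*1 = 0)
(z(28, 8)/2170 + k/(-1662))/5109 = (0/2170 + 4540/(-1662))/5109 = (0*(1/2170) + 4540*(-1/1662))*(1/5109) = (0 - 2270/831)*(1/5109) = -2270/831*1/5109 = -2270/4245579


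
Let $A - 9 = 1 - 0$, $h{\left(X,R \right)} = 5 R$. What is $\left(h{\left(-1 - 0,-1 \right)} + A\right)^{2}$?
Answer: $25$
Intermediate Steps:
$A = 10$ ($A = 9 + \left(1 - 0\right) = 9 + \left(1 + 0\right) = 9 + 1 = 10$)
$\left(h{\left(-1 - 0,-1 \right)} + A\right)^{2} = \left(5 \left(-1\right) + 10\right)^{2} = \left(-5 + 10\right)^{2} = 5^{2} = 25$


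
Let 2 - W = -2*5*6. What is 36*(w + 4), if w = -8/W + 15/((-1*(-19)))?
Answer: 98820/589 ≈ 167.78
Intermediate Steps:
W = 62 (W = 2 - (-2*5)*6 = 2 - (-10)*6 = 2 - 1*(-60) = 2 + 60 = 62)
w = 389/589 (w = -8/62 + 15/((-1*(-19))) = -8*1/62 + 15/19 = -4/31 + 15*(1/19) = -4/31 + 15/19 = 389/589 ≈ 0.66044)
36*(w + 4) = 36*(389/589 + 4) = 36*(2745/589) = 98820/589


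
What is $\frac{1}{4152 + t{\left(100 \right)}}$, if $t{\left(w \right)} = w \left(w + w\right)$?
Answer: $\frac{1}{24152} \approx 4.1404 \cdot 10^{-5}$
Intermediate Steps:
$t{\left(w \right)} = 2 w^{2}$ ($t{\left(w \right)} = w 2 w = 2 w^{2}$)
$\frac{1}{4152 + t{\left(100 \right)}} = \frac{1}{4152 + 2 \cdot 100^{2}} = \frac{1}{4152 + 2 \cdot 10000} = \frac{1}{4152 + 20000} = \frac{1}{24152}$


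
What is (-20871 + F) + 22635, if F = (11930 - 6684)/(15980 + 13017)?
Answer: 51155954/28997 ≈ 1764.2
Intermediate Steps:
F = 5246/28997 ≈ 0.18092
(-20871 + F) + 22635 = (-20871 + 5246/28997) + 22635 = -605191141/28997 + 22635 = 51155954/28997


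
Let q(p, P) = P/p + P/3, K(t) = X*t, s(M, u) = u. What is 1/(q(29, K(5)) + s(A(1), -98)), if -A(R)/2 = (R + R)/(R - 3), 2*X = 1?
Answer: -87/8446 ≈ -0.010301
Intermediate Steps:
X = ½ (X = (½)*1 = ½ ≈ 0.50000)
A(R) = -4*R/(-3 + R) (A(R) = -2*(R + R)/(R - 3) = -2*2*R/(-3 + R) = -4*R/(-3 + R))
K(t) = t/2
q(p, P) = P/3 + P/p (q(p, P) = P/p + P*(⅓) = P/p + P/3 = P/3 + P/p)
1/(q(29, K(5)) + s(A(1), -98)) = 1/((((½)*5)/3 + ((½)*5)/29) - 98) = 1/(((⅓)*(5/2) + (5/2)*(1/29)) - 98) = 1/((⅚ + 5/58) - 98) = 1/(80/87 - 98) = 1/(-8446/87) = -87/8446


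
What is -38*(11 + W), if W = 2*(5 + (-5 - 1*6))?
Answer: 38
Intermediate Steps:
W = -12 (W = 2*(5 + (-5 - 6)) = 2*(5 - 11) = 2*(-6) = -12)
-38*(11 + W) = -38*(11 - 12) = -38*(-1) = 38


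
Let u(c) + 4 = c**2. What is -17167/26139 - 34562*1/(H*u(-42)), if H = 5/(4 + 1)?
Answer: -42437729/2091120 ≈ -20.294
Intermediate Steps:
u(c) = -4 + c**2
H = 1 (H = 5/5 = (1/5)*5 = 1)
-17167/26139 - 34562*1/(H*u(-42)) = -17167/26139 - 34562/(-4 + (-42)**2) = -17167*1/26139 - 34562/(-4 + 1764) = -17167/26139 - 34562/(1*1760) = -17167/26139 - 34562/1760 = -17167/26139 - 34562*1/1760 = -17167/26139 - 1571/80 = -42437729/2091120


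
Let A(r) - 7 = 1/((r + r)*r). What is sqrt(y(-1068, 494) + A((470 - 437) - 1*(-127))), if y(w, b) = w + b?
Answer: I*sqrt(58060798)/320 ≈ 23.812*I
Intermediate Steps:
y(w, b) = b + w
A(r) = 7 + 1/(2*r**2) (A(r) = 7 + 1/((r + r)*r) = 7 + 1/(((2*r))*r) = 7 + (1/(2*r))/r = 7 + 1/(2*r**2))
sqrt(y(-1068, 494) + A((470 - 437) - 1*(-127))) = sqrt((494 - 1068) + (7 + 1/(2*((470 - 437) - 1*(-127))**2))) = sqrt(-574 + (7 + 1/(2*(33 + 127)**2))) = sqrt(-574 + (7 + (1/2)/160**2)) = sqrt(-574 + (7 + (1/2)*(1/25600))) = sqrt(-574 + (7 + 1/51200)) = sqrt(-574 + 358401/51200) = sqrt(-29030399/51200) = I*sqrt(58060798)/320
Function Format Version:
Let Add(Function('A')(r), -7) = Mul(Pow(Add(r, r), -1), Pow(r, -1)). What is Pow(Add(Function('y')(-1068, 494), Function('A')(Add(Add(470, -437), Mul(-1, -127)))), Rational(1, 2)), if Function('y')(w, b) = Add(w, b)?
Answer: Mul(Rational(1, 320), I, Pow(58060798, Rational(1, 2))) ≈ Mul(23.812, I)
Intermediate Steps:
Function('y')(w, b) = Add(b, w)
Function('A')(r) = Add(7, Mul(Rational(1, 2), Pow(r, -2))) (Function('A')(r) = Add(7, Mul(Pow(Add(r, r), -1), Pow(r, -1))) = Add(7, Mul(Pow(Mul(2, r), -1), Pow(r, -1))) = Add(7, Mul(Mul(Rational(1, 2), Pow(r, -1)), Pow(r, -1))) = Add(7, Mul(Rational(1, 2), Pow(r, -2))))
Pow(Add(Function('y')(-1068, 494), Function('A')(Add(Add(470, -437), Mul(-1, -127)))), Rational(1, 2)) = Pow(Add(Add(494, -1068), Add(7, Mul(Rational(1, 2), Pow(Add(Add(470, -437), Mul(-1, -127)), -2)))), Rational(1, 2)) = Pow(Add(-574, Add(7, Mul(Rational(1, 2), Pow(Add(33, 127), -2)))), Rational(1, 2)) = Pow(Add(-574, Add(7, Mul(Rational(1, 2), Pow(160, -2)))), Rational(1, 2)) = Pow(Add(-574, Add(7, Mul(Rational(1, 2), Rational(1, 25600)))), Rational(1, 2)) = Pow(Add(-574, Add(7, Rational(1, 51200))), Rational(1, 2)) = Pow(Add(-574, Rational(358401, 51200)), Rational(1, 2)) = Pow(Rational(-29030399, 51200), Rational(1, 2)) = Mul(Rational(1, 320), I, Pow(58060798, Rational(1, 2)))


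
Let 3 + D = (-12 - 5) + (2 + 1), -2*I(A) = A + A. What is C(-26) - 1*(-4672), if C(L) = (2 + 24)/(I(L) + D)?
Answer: 42074/9 ≈ 4674.9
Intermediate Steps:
I(A) = -A (I(A) = -(A + A)/2 = -A)
D = -17 (D = -3 + ((-12 - 5) + (2 + 1)) = -3 + (-17 + 3) = -3 - 14 = -17)
C(L) = 26/(-17 - L) (C(L) = (2 + 24)/(-L - 17) = 26/(-17 - L))
C(-26) - 1*(-4672) = -26/(17 - 26) - 1*(-4672) = -26/(-9) + 4672 = -26*(-1/9) + 4672 = 26/9 + 4672 = 42074/9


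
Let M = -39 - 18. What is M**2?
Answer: 3249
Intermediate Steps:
M = -57
M**2 = (-57)**2 = 3249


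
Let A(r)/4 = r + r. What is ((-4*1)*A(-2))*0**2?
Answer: 0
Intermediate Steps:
A(r) = 8*r (A(r) = 4*(r + r) = 4*(2*r) = 8*r)
((-4*1)*A(-2))*0**2 = ((-4*1)*(8*(-2)))*0**2 = -4*(-16)*0 = 64*0 = 0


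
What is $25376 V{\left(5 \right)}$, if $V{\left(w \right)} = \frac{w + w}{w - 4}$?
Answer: $253760$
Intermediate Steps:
$V{\left(w \right)} = \frac{2 w}{-4 + w}$
$25376 V{\left(5 \right)} = 25376 \cdot 2 \cdot 5 \frac{1}{-4 + 5} = 25376 \cdot 2 \cdot 5 \cdot 1^{-1} = 25376 \cdot 2 \cdot 5 \cdot 1 = 25376 \cdot 10 = 253760$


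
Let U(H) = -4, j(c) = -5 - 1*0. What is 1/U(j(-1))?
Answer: -¼ ≈ -0.25000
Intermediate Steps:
j(c) = -5 (j(c) = -5 + 0 = -5)
1/U(j(-1)) = 1/(-4) = -¼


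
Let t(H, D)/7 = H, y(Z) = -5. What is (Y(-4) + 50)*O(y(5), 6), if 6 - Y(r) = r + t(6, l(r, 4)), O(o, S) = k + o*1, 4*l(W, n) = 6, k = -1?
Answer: -108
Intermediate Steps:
l(W, n) = 3/2 (l(W, n) = (¼)*6 = 3/2)
O(o, S) = -1 + o (O(o, S) = -1 + o*1 = -1 + o)
t(H, D) = 7*H
Y(r) = -36 - r (Y(r) = 6 - (r + 7*6) = 6 - (r + 42) = 6 - (42 + r) = 6 + (-42 - r) = -36 - r)
(Y(-4) + 50)*O(y(5), 6) = ((-36 - 1*(-4)) + 50)*(-1 - 5) = ((-36 + 4) + 50)*(-6) = (-32 + 50)*(-6) = 18*(-6) = -108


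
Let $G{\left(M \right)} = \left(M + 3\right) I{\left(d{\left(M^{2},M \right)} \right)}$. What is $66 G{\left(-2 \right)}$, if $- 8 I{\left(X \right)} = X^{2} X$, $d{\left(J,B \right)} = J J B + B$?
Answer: $324258$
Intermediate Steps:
$d{\left(J,B \right)} = B + B J^{2}$ ($d{\left(J,B \right)} = J^{2} B + B = B J^{2} + B = B + B J^{2}$)
$I{\left(X \right)} = - \frac{X^{3}}{8}$ ($I{\left(X \right)} = - \frac{X^{2} X}{8} = - \frac{X^{3}}{8}$)
$G{\left(M \right)} = - \frac{M^{3} \left(1 + M^{4}\right)^{3} \left(3 + M\right)}{8}$ ($G{\left(M \right)} = \left(M + 3\right) \left(- \frac{\left(M \left(1 + \left(M^{2}\right)^{2}\right)\right)^{3}}{8}\right) = \left(3 + M\right) \left(- \frac{\left(M \left(1 + M^{4}\right)\right)^{3}}{8}\right) = \left(3 + M\right) \left(- \frac{M^{3} \left(1 + M^{4}\right)^{3}}{8}\right) = - \frac{M^{3} \left(1 + M^{4}\right)^{3} \left(3 + M\right)}{8}$)
$66 G{\left(-2 \right)} = 66 \frac{\left(-2\right)^{3} \left(1 + \left(-2\right)^{4}\right)^{3} \left(-3 - -2\right)}{8} = 66 \cdot \frac{1}{8} \left(-8\right) \left(1 + 16\right)^{3} \left(-3 + 2\right) = 66 \cdot \frac{1}{8} \left(-8\right) 17^{3} \left(-1\right) = 66 \cdot \frac{1}{8} \left(-8\right) 4913 \left(-1\right) = 66 \cdot 4913 = 324258$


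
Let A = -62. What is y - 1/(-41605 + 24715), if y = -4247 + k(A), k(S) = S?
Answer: -72779009/16890 ≈ -4309.0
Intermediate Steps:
y = -4309 (y = -4247 - 62 = -4309)
y - 1/(-41605 + 24715) = -4309 - 1/(-41605 + 24715) = -4309 - 1/(-16890) = -4309 - 1*(-1/16890) = -4309 + 1/16890 = -72779009/16890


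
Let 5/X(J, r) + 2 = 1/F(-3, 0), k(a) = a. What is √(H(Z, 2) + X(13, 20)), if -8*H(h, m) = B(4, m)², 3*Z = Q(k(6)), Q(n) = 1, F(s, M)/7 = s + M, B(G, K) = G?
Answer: I*√8213/43 ≈ 2.1076*I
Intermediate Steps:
F(s, M) = 7*M + 7*s (F(s, M) = 7*(s + M) = 7*(M + s) = 7*M + 7*s)
X(J, r) = -105/43 (X(J, r) = 5/(-2 + 1/(7*0 + 7*(-3))) = 5/(-2 + 1/(0 - 21)) = 5/(-2 + 1/(-21)) = 5/(-2 - 1/21) = 5/(-43/21) = 5*(-21/43) = -105/43)
Z = ⅓ (Z = (⅓)*1 = ⅓ ≈ 0.33333)
H(h, m) = -2 (H(h, m) = -⅛*4² = -⅛*16 = -2)
√(H(Z, 2) + X(13, 20)) = √(-2 - 105/43) = √(-191/43) = I*√8213/43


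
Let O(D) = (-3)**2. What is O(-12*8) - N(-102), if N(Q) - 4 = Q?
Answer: 107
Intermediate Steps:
N(Q) = 4 + Q
O(D) = 9
O(-12*8) - N(-102) = 9 - (4 - 102) = 9 - 1*(-98) = 9 + 98 = 107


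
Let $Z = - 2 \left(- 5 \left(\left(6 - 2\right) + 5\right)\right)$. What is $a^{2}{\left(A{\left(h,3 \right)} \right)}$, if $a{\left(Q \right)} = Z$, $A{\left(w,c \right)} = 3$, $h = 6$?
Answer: $8100$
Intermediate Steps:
$Z = 90$ ($Z = - 2 \left(- 5 \left(\left(6 - 2\right) + 5\right)\right) = - 2 \left(- 5 \left(4 + 5\right)\right) = - 2 \left(\left(-5\right) 9\right) = \left(-2\right) \left(-45\right) = 90$)
$a{\left(Q \right)} = 90$
$a^{2}{\left(A{\left(h,3 \right)} \right)} = 90^{2} = 8100$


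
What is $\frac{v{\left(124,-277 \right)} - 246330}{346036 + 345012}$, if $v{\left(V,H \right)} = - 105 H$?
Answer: $- \frac{217245}{691048} \approx -0.31437$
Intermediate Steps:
$\frac{v{\left(124,-277 \right)} - 246330}{346036 + 345012} = \frac{\left(-105\right) \left(-277\right) - 246330}{346036 + 345012} = \frac{29085 - 246330}{691048} = \left(-217245\right) \frac{1}{691048} = - \frac{217245}{691048}$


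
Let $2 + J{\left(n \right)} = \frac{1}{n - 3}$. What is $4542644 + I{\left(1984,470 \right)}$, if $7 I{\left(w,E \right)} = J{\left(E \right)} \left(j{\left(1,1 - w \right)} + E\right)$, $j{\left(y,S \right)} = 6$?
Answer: $\frac{2121351304}{467} \approx 4.5425 \cdot 10^{6}$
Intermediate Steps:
$J{\left(n \right)} = -2 + \frac{1}{-3 + n}$ ($J{\left(n \right)} = -2 + \frac{1}{n - 3} = -2 + \frac{1}{-3 + n}$)
$I{\left(w,E \right)} = \frac{\left(6 + E\right) \left(7 - 2 E\right)}{7 \left(-3 + E\right)}$ ($I{\left(w,E \right)} = \frac{\frac{7 - 2 E}{-3 + E} \left(6 + E\right)}{7} = \frac{\frac{1}{-3 + E} \left(6 + E\right) \left(7 - 2 E\right)}{7} = \frac{\left(6 + E\right) \left(7 - 2 E\right)}{7 \left(-3 + E\right)}$)
$4542644 + I{\left(1984,470 \right)} = 4542644 - \frac{\left(-7 + 2 \cdot 470\right) \left(6 + 470\right)}{-21 + 7 \cdot 470} = 4542644 - \frac{1}{-21 + 3290} \left(-7 + 940\right) 476 = 4542644 - \frac{1}{3269} \cdot 933 \cdot 476 = 4542644 - \frac{63444}{467} = \frac{2121351304}{467}$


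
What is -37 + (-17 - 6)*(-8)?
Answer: 147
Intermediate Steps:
-37 + (-17 - 6)*(-8) = -37 - 23*(-8) = -37 + 184 = 147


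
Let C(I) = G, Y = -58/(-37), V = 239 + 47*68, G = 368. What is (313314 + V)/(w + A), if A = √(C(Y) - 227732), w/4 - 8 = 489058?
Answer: 51637055478/318914088755 - 105583*I*√56841/637828177510 ≈ 0.16192 - 3.9466e-5*I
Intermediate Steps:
w = 1956264 (w = 32 + 4*489058 = 32 + 1956232 = 1956264)
V = 3435 (V = 239 + 3196 = 3435)
Y = 58/37 (Y = -58*(-1/37) = 58/37 ≈ 1.5676)
C(I) = 368
A = 2*I*√56841 (A = √(368 - 227732) = √(-227364) = 2*I*√56841 ≈ 476.83*I)
(313314 + V)/(w + A) = (313314 + 3435)/(1956264 + 2*I*√56841) = 316749/(1956264 + 2*I*√56841)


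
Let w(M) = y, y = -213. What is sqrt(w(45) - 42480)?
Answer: I*sqrt(42693) ≈ 206.62*I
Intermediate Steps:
w(M) = -213
sqrt(w(45) - 42480) = sqrt(-213 - 42480) = sqrt(-42693) = I*sqrt(42693)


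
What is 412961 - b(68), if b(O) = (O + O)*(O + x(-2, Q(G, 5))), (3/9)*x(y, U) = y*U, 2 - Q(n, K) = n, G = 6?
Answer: 400449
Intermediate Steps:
Q(n, K) = 2 - n
x(y, U) = 3*U*y (x(y, U) = 3*(y*U) = 3*(U*y) = 3*U*y)
b(O) = 2*O*(24 + O) (b(O) = (O + O)*(O + 3*(2 - 1*6)*(-2)) = (2*O)*(O + 3*(2 - 6)*(-2)) = (2*O)*(O + 3*(-4)*(-2)) = (2*O)*(O + 24) = (2*O)*(24 + O) = 2*O*(24 + O))
412961 - b(68) = 412961 - 2*68*(24 + 68) = 412961 - 2*68*92 = 412961 - 1*12512 = 412961 - 12512 = 400449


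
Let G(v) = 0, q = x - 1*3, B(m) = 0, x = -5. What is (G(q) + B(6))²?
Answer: 0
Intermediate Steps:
q = -8 (q = -5 - 1*3 = -5 - 3 = -8)
(G(q) + B(6))² = (0 + 0)² = 0² = 0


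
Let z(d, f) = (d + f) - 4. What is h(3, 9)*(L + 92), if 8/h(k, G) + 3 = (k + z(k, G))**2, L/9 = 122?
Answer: 4760/59 ≈ 80.678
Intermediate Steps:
z(d, f) = -4 + d + f
L = 1098 (L = 9*122 = 1098)
h(k, G) = 8/(-3 + (-4 + G + 2*k)**2) (h(k, G) = 8/(-3 + (k + (-4 + k + G))**2) = 8/(-3 + (k + (-4 + G + k))**2) = 8/(-3 + (-4 + G + 2*k)**2))
h(3, 9)*(L + 92) = (8/(-3 + (-4 + 9 + 2*3)**2))*(1098 + 92) = (8/(-3 + (-4 + 9 + 6)**2))*1190 = (8/(-3 + 11**2))*1190 = (8/(-3 + 121))*1190 = (8/118)*1190 = (8*(1/118))*1190 = (4/59)*1190 = 4760/59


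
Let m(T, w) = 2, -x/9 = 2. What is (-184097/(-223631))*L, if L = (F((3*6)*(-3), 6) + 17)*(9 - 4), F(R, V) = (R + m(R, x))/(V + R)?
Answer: 199745245/2683572 ≈ 74.433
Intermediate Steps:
x = -18 (x = -9*2 = -18)
F(R, V) = (2 + R)/(R + V) (F(R, V) = (R + 2)/(V + R) = (2 + R)/(R + V))
L = 1085/12 (L = ((2 + (3*6)*(-3))/((3*6)*(-3) + 6) + 17)*(9 - 4) = ((2 + 18*(-3))/(18*(-3) + 6) + 17)*5 = ((2 - 54)/(-54 + 6) + 17)*5 = (-52/(-48) + 17)*5 = (-1/48*(-52) + 17)*5 = (13/12 + 17)*5 = (217/12)*5 = 1085/12 ≈ 90.417)
(-184097/(-223631))*L = -184097/(-223631)*(1085/12) = -184097*(-1/223631)*(1085/12) = (184097/223631)*(1085/12) = 199745245/2683572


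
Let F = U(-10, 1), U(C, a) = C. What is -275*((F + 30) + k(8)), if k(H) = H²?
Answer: -23100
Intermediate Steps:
F = -10
-275*((F + 30) + k(8)) = -275*((-10 + 30) + 8²) = -275*(20 + 64) = -275*84 = -23100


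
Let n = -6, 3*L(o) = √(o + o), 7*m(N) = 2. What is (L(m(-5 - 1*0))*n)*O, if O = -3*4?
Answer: 48*√7/7 ≈ 18.142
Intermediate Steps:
m(N) = 2/7 (m(N) = (⅐)*2 = 2/7)
L(o) = √2*√o/3 (L(o) = √(o + o)/3 = √(2*o)/3 = (√2*√o)/3 = √2*√o/3)
O = -12
(L(m(-5 - 1*0))*n)*O = ((√2*√(2/7)/3)*(-6))*(-12) = ((√2*(√14/7)/3)*(-6))*(-12) = ((2*√7/21)*(-6))*(-12) = -4*√7/7*(-12) = 48*√7/7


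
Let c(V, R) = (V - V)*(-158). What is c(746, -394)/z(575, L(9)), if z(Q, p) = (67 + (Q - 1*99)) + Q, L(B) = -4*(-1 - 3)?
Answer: 0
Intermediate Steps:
c(V, R) = 0 (c(V, R) = 0*(-158) = 0)
L(B) = 16 (L(B) = -4*(-4) = 16)
z(Q, p) = -32 + 2*Q (z(Q, p) = (67 + (Q - 99)) + Q = (67 + (-99 + Q)) + Q = (-32 + Q) + Q = -32 + 2*Q)
c(746, -394)/z(575, L(9)) = 0/(-32 + 2*575) = 0/(-32 + 1150) = 0/1118 = 0*(1/1118) = 0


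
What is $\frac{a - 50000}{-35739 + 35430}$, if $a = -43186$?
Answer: $\frac{31062}{103} \approx 301.57$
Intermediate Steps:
$\frac{a - 50000}{-35739 + 35430} = \frac{-43186 - 50000}{-35739 + 35430} = - \frac{93186}{-309} = \left(-93186\right) \left(- \frac{1}{309}\right) = \frac{31062}{103}$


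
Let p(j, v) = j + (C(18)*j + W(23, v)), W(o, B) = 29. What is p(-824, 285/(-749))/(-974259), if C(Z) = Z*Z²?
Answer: 1602121/324753 ≈ 4.9333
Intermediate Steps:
C(Z) = Z³
p(j, v) = 29 + 5833*j (p(j, v) = j + (18³*j + 29) = j + (5832*j + 29) = j + (29 + 5832*j) = 29 + 5833*j)
p(-824, 285/(-749))/(-974259) = (29 + 5833*(-824))/(-974259) = (29 - 4806392)*(-1/974259) = -4806363*(-1/974259) = 1602121/324753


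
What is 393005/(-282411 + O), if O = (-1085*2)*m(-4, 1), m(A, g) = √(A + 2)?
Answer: -110988935055/79765390721 + 852820850*I*√2/79765390721 ≈ -1.3914 + 0.01512*I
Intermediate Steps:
m(A, g) = √(2 + A)
O = -2170*I*√2 (O = (-1085*2)*√(2 - 4) = (-31*70)*√(-2) = -2170*I*√2 ≈ -3068.8*I)
393005/(-282411 + O) = 393005/(-282411 - 2170*I*√2)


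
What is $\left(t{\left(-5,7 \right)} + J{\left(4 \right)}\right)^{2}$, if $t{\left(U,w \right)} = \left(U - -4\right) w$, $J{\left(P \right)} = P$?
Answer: $9$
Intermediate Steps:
$t{\left(U,w \right)} = w \left(4 + U\right)$ ($t{\left(U,w \right)} = \left(U + 4\right) w = \left(4 + U\right) w = w \left(4 + U\right)$)
$\left(t{\left(-5,7 \right)} + J{\left(4 \right)}\right)^{2} = \left(7 \left(4 - 5\right) + 4\right)^{2} = \left(7 \left(-1\right) + 4\right)^{2} = \left(-7 + 4\right)^{2} = \left(-3\right)^{2} = 9$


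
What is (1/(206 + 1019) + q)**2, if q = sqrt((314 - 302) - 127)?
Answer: -172571874/1500625 + 2*I*sqrt(115)/1225 ≈ -115.0 + 0.017508*I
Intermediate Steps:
q = I*sqrt(115) (q = sqrt(12 - 127) = sqrt(-115) = I*sqrt(115) ≈ 10.724*I)
(1/(206 + 1019) + q)**2 = (1/(206 + 1019) + I*sqrt(115))**2 = (1/1225 + I*sqrt(115))**2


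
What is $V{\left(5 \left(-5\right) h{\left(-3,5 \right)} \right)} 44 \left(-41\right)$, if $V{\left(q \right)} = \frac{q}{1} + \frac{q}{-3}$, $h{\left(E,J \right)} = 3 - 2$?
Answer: $\frac{90200}{3} \approx 30067.0$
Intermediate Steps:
$h{\left(E,J \right)} = 1$ ($h{\left(E,J \right)} = 3 - 2 = 1$)
$V{\left(q \right)} = \frac{2 q}{3}$ ($V{\left(q \right)} = q 1 + q \left(- \frac{1}{3}\right) = q - \frac{q}{3} = \frac{2 q}{3}$)
$V{\left(5 \left(-5\right) h{\left(-3,5 \right)} \right)} 44 \left(-41\right) = \frac{2 \cdot 5 \left(-5\right) 1}{3} \cdot 44 \left(-41\right) = \frac{2 \left(\left(-25\right) 1\right)}{3} \cdot 44 \left(-41\right) = \frac{2}{3} \left(-25\right) 44 \left(-41\right) = \left(- \frac{50}{3}\right) 44 \left(-41\right) = \left(- \frac{2200}{3}\right) \left(-41\right) = \frac{90200}{3}$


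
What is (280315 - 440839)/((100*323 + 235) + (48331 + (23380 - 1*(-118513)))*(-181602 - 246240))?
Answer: 17836/9042864897 ≈ 1.9724e-6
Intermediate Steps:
(280315 - 440839)/((100*323 + 235) + (48331 + (23380 - 1*(-118513)))*(-181602 - 246240)) = -160524/((32300 + 235) + (48331 + (23380 + 118513))*(-427842)) = -160524/(32535 + (48331 + 141893)*(-427842)) = -160524/(32535 + 190224*(-427842)) = -160524/(32535 - 81385816608) = -160524/(-81385784073) = -160524*(-1/81385784073) = 17836/9042864897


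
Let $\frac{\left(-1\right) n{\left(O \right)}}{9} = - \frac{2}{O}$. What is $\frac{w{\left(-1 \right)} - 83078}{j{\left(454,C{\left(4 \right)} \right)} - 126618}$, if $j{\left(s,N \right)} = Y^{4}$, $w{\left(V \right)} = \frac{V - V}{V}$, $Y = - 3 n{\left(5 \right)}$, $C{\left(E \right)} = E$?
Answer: $\frac{25961875}{35316597} \approx 0.73512$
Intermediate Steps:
$n{\left(O \right)} = \frac{18}{O}$ ($n{\left(O \right)} = - 9 \left(- \frac{2}{O}\right) = \frac{18}{O}$)
$Y = - \frac{54}{5}$ ($Y = - 3 \cdot \frac{18}{5} = - 3 \cdot 18 \cdot \frac{1}{5} = \left(-3\right) \frac{18}{5} = - \frac{54}{5} \approx -10.8$)
$w{\left(V \right)} = 0$ ($w{\left(V \right)} = \frac{0}{V} = 0$)
$j{\left(s,N \right)} = \frac{8503056}{625}$ ($j{\left(s,N \right)} = \left(- \frac{54}{5}\right)^{4} = \frac{8503056}{625}$)
$\frac{w{\left(-1 \right)} - 83078}{j{\left(454,C{\left(4 \right)} \right)} - 126618} = \frac{0 - 83078}{\frac{8503056}{625} - 126618} = - \frac{83078}{- \frac{70633194}{625}} = \left(-83078\right) \left(- \frac{625}{70633194}\right) = \frac{25961875}{35316597}$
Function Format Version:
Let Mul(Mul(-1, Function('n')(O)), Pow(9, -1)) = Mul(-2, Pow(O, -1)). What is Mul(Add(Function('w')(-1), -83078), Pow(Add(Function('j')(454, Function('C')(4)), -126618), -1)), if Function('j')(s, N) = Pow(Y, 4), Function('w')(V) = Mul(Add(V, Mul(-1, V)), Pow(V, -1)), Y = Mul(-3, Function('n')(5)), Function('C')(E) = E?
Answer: Rational(25961875, 35316597) ≈ 0.73512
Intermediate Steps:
Function('n')(O) = Mul(18, Pow(O, -1)) (Function('n')(O) = Mul(-9, Mul(-2, Pow(O, -1))) = Mul(18, Pow(O, -1)))
Y = Rational(-54, 5) (Y = Mul(-3, Mul(18, Pow(5, -1))) = Mul(-3, Mul(18, Rational(1, 5))) = Mul(-3, Rational(18, 5)) = Rational(-54, 5) ≈ -10.800)
Function('w')(V) = 0 (Function('w')(V) = Mul(0, Pow(V, -1)) = 0)
Function('j')(s, N) = Rational(8503056, 625) (Function('j')(s, N) = Pow(Rational(-54, 5), 4) = Rational(8503056, 625))
Mul(Add(Function('w')(-1), -83078), Pow(Add(Function('j')(454, Function('C')(4)), -126618), -1)) = Mul(Add(0, -83078), Pow(Add(Rational(8503056, 625), -126618), -1)) = Mul(-83078, Pow(Rational(-70633194, 625), -1)) = Mul(-83078, Rational(-625, 70633194)) = Rational(25961875, 35316597)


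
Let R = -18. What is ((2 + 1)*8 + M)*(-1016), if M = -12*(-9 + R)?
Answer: -353568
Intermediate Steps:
M = 324 (M = -12*(-9 - 18) = -12*(-27) = 324)
((2 + 1)*8 + M)*(-1016) = ((2 + 1)*8 + 324)*(-1016) = (3*8 + 324)*(-1016) = (24 + 324)*(-1016) = 348*(-1016) = -353568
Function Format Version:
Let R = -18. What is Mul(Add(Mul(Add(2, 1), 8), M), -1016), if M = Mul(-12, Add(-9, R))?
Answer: -353568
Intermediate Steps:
M = 324 (M = Mul(-12, Add(-9, -18)) = Mul(-12, -27) = 324)
Mul(Add(Mul(Add(2, 1), 8), M), -1016) = Mul(Add(Mul(Add(2, 1), 8), 324), -1016) = Mul(Add(Mul(3, 8), 324), -1016) = Mul(Add(24, 324), -1016) = Mul(348, -1016) = -353568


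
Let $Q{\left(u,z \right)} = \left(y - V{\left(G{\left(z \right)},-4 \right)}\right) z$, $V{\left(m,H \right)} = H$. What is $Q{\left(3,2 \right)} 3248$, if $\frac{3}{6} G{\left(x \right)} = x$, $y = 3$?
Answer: $45472$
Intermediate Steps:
$G{\left(x \right)} = 2 x$
$Q{\left(u,z \right)} = 7 z$ ($Q{\left(u,z \right)} = \left(3 - -4\right) z = \left(3 + 4\right) z = 7 z$)
$Q{\left(3,2 \right)} 3248 = 7 \cdot 2 \cdot 3248 = 14 \cdot 3248 = 45472$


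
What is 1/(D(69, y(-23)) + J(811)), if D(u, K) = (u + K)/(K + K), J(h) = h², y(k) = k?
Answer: 1/657720 ≈ 1.5204e-6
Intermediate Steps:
D(u, K) = (K + u)/(2*K) (D(u, K) = (K + u)/((2*K)) = (K + u)*(1/(2*K)) = (K + u)/(2*K))
1/(D(69, y(-23)) + J(811)) = 1/((½)*(-23 + 69)/(-23) + 811²) = 1/((½)*(-1/23)*46 + 657721) = 1/(-1 + 657721) = 1/657720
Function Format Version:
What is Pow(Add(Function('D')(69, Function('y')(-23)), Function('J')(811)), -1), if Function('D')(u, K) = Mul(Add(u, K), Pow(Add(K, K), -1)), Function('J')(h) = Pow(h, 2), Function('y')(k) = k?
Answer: Rational(1, 657720) ≈ 1.5204e-6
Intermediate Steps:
Function('D')(u, K) = Mul(Rational(1, 2), Pow(K, -1), Add(K, u)) (Function('D')(u, K) = Mul(Add(K, u), Pow(Mul(2, K), -1)) = Mul(Add(K, u), Mul(Rational(1, 2), Pow(K, -1))) = Mul(Rational(1, 2), Pow(K, -1), Add(K, u)))
Pow(Add(Function('D')(69, Function('y')(-23)), Function('J')(811)), -1) = Pow(Add(Mul(Rational(1, 2), Pow(-23, -1), Add(-23, 69)), Pow(811, 2)), -1) = Pow(Add(Mul(Rational(1, 2), Rational(-1, 23), 46), 657721), -1) = Pow(Add(-1, 657721), -1) = Pow(657720, -1) = Rational(1, 657720)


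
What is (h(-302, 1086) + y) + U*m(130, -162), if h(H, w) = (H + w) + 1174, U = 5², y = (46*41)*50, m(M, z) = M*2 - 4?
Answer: 102658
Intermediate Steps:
m(M, z) = -4 + 2*M (m(M, z) = 2*M - 4 = -4 + 2*M)
y = 94300 (y = 1886*50 = 94300)
U = 25
h(H, w) = 1174 + H + w
(h(-302, 1086) + y) + U*m(130, -162) = ((1174 - 302 + 1086) + 94300) + 25*(-4 + 2*130) = (1958 + 94300) + 25*(-4 + 260) = 96258 + 25*256 = 96258 + 6400 = 102658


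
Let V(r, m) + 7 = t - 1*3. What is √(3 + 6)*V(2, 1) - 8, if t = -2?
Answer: -44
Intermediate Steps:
V(r, m) = -12 (V(r, m) = -7 + (-2 - 1*3) = -7 + (-2 - 3) = -7 - 5 = -12)
√(3 + 6)*V(2, 1) - 8 = √(3 + 6)*(-12) - 8 = √9*(-12) - 8 = 3*(-12) - 8 = -36 - 8 = -44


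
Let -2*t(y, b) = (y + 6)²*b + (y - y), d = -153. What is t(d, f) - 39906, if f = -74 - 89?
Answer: 3442455/2 ≈ 1.7212e+6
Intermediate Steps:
f = -163
t(y, b) = -b*(6 + y)²/2 (t(y, b) = -((y + 6)²*b + (y - y))/2 = -((6 + y)²*b + 0)/2 = -(b*(6 + y)² + 0)/2 = -b*(6 + y)²/2)
t(d, f) - 39906 = -½*(-163)*(6 - 153)² - 39906 = -½*(-163)*(-147)² - 39906 = -½*(-163)*21609 - 39906 = 3522267/2 - 39906 = 3442455/2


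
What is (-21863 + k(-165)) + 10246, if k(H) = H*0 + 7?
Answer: -11610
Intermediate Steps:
k(H) = 7 (k(H) = 0 + 7 = 7)
(-21863 + k(-165)) + 10246 = (-21863 + 7) + 10246 = -21856 + 10246 = -11610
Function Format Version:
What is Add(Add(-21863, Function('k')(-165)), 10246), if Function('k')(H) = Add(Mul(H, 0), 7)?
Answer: -11610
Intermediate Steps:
Function('k')(H) = 7 (Function('k')(H) = Add(0, 7) = 7)
Add(Add(-21863, Function('k')(-165)), 10246) = Add(Add(-21863, 7), 10246) = Add(-21856, 10246) = -11610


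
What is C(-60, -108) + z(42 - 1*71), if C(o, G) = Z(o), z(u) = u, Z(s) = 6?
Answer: -23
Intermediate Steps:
C(o, G) = 6
C(-60, -108) + z(42 - 1*71) = 6 + (42 - 1*71) = 6 + (42 - 71) = 6 - 29 = -23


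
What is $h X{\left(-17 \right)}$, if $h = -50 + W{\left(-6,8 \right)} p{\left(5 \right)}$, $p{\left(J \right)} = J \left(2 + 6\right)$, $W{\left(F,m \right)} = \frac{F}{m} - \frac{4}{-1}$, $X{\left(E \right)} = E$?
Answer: $-1360$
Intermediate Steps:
$W{\left(F,m \right)} = 4 + \frac{F}{m}$ ($W{\left(F,m \right)} = \frac{F}{m} - -4 = \frac{F}{m} + 4 = 4 + \frac{F}{m}$)
$p{\left(J \right)} = 8 J$ ($p{\left(J \right)} = J 8 = 8 J$)
$h = 80$ ($h = -50 + \left(4 - \frac{6}{8}\right) 8 \cdot 5 = -50 + \left(4 - \frac{3}{4}\right) 40 = -50 + \frac{13}{4} \cdot 40 = -50 + 130 = 80$)
$h X{\left(-17 \right)} = 80 \left(-17\right) = -1360$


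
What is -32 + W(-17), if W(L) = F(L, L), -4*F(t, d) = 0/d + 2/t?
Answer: -1087/34 ≈ -31.971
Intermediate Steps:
F(t, d) = -1/(2*t) (F(t, d) = -(0/d + 2/t)/4 = -(0 + 2/t)/4 = -1/(2*t))
W(L) = -1/(2*L)
-32 + W(-17) = -32 - 1/2/(-17) = -32 - 1/2*(-1/17) = -32 + 1/34 = -1087/34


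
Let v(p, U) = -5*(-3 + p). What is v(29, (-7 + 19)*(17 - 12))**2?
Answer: 16900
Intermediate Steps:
v(p, U) = 15 - 5*p
v(29, (-7 + 19)*(17 - 12))**2 = (15 - 5*29)**2 = (15 - 145)**2 = (-130)**2 = 16900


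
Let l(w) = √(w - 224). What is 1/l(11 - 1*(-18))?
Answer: -I*√195/195 ≈ -0.071612*I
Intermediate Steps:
l(w) = √(-224 + w)
1/l(11 - 1*(-18)) = 1/(√(-224 + (11 - 1*(-18)))) = 1/(√(-224 + (11 + 18))) = 1/(√(-224 + 29)) = 1/(√(-195)) = 1/(I*√195) = -I*√195/195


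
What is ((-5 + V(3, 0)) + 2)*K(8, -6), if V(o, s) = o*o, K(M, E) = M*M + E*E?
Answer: 600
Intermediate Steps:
K(M, E) = E² + M² (K(M, E) = M² + E² = E² + M²)
V(o, s) = o²
((-5 + V(3, 0)) + 2)*K(8, -6) = ((-5 + 3²) + 2)*((-6)² + 8²) = ((-5 + 9) + 2)*(36 + 64) = (4 + 2)*100 = 6*100 = 600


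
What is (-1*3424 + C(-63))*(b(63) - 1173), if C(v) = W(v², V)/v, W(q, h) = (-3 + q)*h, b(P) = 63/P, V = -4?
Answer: 78073952/21 ≈ 3.7178e+6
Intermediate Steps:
W(q, h) = h*(-3 + q)
C(v) = (12 - 4*v²)/v (C(v) = (-4*(-3 + v²))/v = (12 - 4*v²)/v)
(-1*3424 + C(-63))*(b(63) - 1173) = (-1*3424 + (-4*(-63) + 12/(-63)))*(63/63 - 1173) = (-3424 + (252 + 12*(-1/63)))*(63*(1/63) - 1173) = (-3424 + (252 - 4/21))*(1 - 1173) = (-3424 + 5288/21)*(-1172) = -66616/21*(-1172) = 78073952/21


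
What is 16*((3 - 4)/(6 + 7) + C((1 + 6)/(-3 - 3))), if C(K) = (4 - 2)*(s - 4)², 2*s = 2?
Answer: 3728/13 ≈ 286.77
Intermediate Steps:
s = 1 (s = (½)*2 = 1)
C(K) = 18 (C(K) = (4 - 2)*(1 - 4)² = 2*(-3)² = 2*9 = 18)
16*((3 - 4)/(6 + 7) + C((1 + 6)/(-3 - 3))) = 16*((3 - 4)/(6 + 7) + 18) = 16*(-1/13 + 18) = 16*(233/13) = 3728/13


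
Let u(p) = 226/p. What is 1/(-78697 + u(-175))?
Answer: -175/13772201 ≈ -1.2707e-5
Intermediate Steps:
1/(-78697 + u(-175)) = 1/(-78697 + 226/(-175)) = 1/(-78697 + 226*(-1/175)) = 1/(-78697 - 226/175) = 1/(-13772201/175) = -175/13772201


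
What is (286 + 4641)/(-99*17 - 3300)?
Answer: -4927/4983 ≈ -0.98876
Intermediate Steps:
(286 + 4641)/(-99*17 - 3300) = 4927/(-1683 - 3300) = 4927/(-4983) = 4927*(-1/4983) = -4927/4983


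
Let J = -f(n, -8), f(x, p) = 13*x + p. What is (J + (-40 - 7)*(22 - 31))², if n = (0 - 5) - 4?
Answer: 300304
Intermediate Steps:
n = -9 (n = -5 - 4 = -9)
f(x, p) = p + 13*x
J = 125 (J = -(-8 + 13*(-9)) = -(-8 - 117) = -1*(-125) = 125)
(J + (-40 - 7)*(22 - 31))² = (125 + (-40 - 7)*(22 - 31))² = (125 - 47*(-9))² = (125 + 423)² = 548² = 300304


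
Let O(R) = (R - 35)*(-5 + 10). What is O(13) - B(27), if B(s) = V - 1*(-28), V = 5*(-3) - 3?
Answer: -120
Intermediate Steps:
V = -18 (V = -15 - 3 = -18)
O(R) = -175 + 5*R (O(R) = (-35 + R)*5 = -175 + 5*R)
B(s) = 10 (B(s) = -18 - 1*(-28) = -18 + 28 = 10)
O(13) - B(27) = (-175 + 5*13) - 1*10 = (-175 + 65) - 10 = -110 - 10 = -120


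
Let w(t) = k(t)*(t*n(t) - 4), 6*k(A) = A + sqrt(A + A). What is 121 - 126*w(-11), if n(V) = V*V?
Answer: -308264 + 28035*I*sqrt(22) ≈ -3.0826e+5 + 1.315e+5*I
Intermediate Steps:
n(V) = V**2
k(A) = A/6 + sqrt(2)*sqrt(A)/6 (k(A) = (A + sqrt(A + A))/6 = (A + sqrt(2*A))/6 = (A + sqrt(2)*sqrt(A))/6 = A/6 + sqrt(2)*sqrt(A)/6)
w(t) = (-4 + t**3)*(t/6 + sqrt(2)*sqrt(t)/6) (w(t) = (t/6 + sqrt(2)*sqrt(t)/6)*(t*t**2 - 4) = (t/6 + sqrt(2)*sqrt(t)/6)*(t**3 - 4) = (t/6 + sqrt(2)*sqrt(t)/6)*(-4 + t**3) = (-4 + t**3)*(t/6 + sqrt(2)*sqrt(t)/6))
121 - 126*w(-11) = 121 - 21*(-4 + (-11)**3)*(-11 + sqrt(2)*sqrt(-11)) = 121 - 21*(-4 - 1331)*(-11 + sqrt(2)*(I*sqrt(11))) = 121 - 21*(-1335)*(-11 + I*sqrt(22)) = 121 - 126*(4895/2 - 445*I*sqrt(22)/2) = 121 + (-308385 + 28035*I*sqrt(22)) = -308264 + 28035*I*sqrt(22)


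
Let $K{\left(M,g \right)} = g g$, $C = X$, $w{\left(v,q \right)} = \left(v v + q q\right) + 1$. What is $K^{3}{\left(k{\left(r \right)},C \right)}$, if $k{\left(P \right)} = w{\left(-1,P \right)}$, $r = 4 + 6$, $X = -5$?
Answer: $15625$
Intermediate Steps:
$w{\left(v,q \right)} = 1 + q^{2} + v^{2}$ ($w{\left(v,q \right)} = \left(v^{2} + q^{2}\right) + 1 = \left(q^{2} + v^{2}\right) + 1 = 1 + q^{2} + v^{2}$)
$r = 10$
$k{\left(P \right)} = 2 + P^{2}$ ($k{\left(P \right)} = 1 + P^{2} + \left(-1\right)^{2} = 1 + P^{2} + 1 = 2 + P^{2}$)
$C = -5$
$K{\left(M,g \right)} = g^{2}$
$K^{3}{\left(k{\left(r \right)},C \right)} = \left(\left(-5\right)^{2}\right)^{3} = 25^{3} = 15625$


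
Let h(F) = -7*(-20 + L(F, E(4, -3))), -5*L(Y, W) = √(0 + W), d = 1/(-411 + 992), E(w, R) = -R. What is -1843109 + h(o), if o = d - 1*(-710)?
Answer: -1842969 + 7*√3/5 ≈ -1.8430e+6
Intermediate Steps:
d = 1/581 ≈ 0.0017212
L(Y, W) = -√W/5 (L(Y, W) = -√(0 + W)/5 = -√W/5)
o = 412511/581 (o = 1/581 - 1*(-710) = 1/581 + 710 = 412511/581 ≈ 710.00)
h(F) = 140 + 7*√3/5 (h(F) = -7*(-20 - √3/5) = 140 + 7*√3/5)
-1843109 + h(o) = -1843109 + (140 + 7*√3/5) = -1842969 + 7*√3/5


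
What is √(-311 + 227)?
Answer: 2*I*√21 ≈ 9.1651*I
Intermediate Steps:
√(-311 + 227) = √(-84) = 2*I*√21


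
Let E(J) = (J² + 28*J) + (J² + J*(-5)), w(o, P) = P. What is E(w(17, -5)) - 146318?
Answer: -146383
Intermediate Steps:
E(J) = 2*J² + 23*J (E(J) = (J² + 28*J) + (J² - 5*J) = 2*J² + 23*J)
E(w(17, -5)) - 146318 = -5*(23 + 2*(-5)) - 146318 = -5*(23 - 10) - 146318 = -5*13 - 146318 = -65 - 146318 = -146383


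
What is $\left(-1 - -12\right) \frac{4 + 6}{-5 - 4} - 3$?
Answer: $- \frac{137}{9} \approx -15.222$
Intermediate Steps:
$\left(-1 - -12\right) \frac{4 + 6}{-5 - 4} - 3 = \left(-1 + 12\right) \frac{10}{-9} - 3 = 11 \cdot 10 \left(- \frac{1}{9}\right) - 3 = 11 \left(- \frac{10}{9}\right) - 3 = - \frac{110}{9} - 3 = - \frac{137}{9}$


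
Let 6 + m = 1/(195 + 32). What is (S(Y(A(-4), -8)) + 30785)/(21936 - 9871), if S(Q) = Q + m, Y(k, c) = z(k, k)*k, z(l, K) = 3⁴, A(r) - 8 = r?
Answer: 7060382/2738755 ≈ 2.5780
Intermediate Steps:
A(r) = 8 + r
z(l, K) = 81
Y(k, c) = 81*k
m = -1361/227 (m = -6 + 1/(195 + 32) = -6 + 1/227 = -1361/227 ≈ -5.9956)
S(Q) = -1361/227 + Q (S(Q) = Q - 1361/227 = -1361/227 + Q)
(S(Y(A(-4), -8)) + 30785)/(21936 - 9871) = ((-1361/227 + 81*(8 - 4)) + 30785)/(21936 - 9871) = ((-1361/227 + 81*4) + 30785)/12065 = ((-1361/227 + 324) + 30785)*(1/12065) = (72187/227 + 30785)*(1/12065) = (7060382/227)*(1/12065) = 7060382/2738755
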